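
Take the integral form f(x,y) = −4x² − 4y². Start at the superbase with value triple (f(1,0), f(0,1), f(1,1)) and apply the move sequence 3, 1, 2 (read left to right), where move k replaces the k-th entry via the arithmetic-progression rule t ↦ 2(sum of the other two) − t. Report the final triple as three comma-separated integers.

start (-4,-4,-8) = (f(1,0),f(0,1),f(1,1))
replace slot 3: 2·((-4)+(-4)) − (-8) = -8 → (-4,-4,-8)
replace slot 1: 2·((-4)+(-8)) − (-4) = -20 → (-20,-4,-8)
replace slot 2: 2·((-20)+(-8)) − (-4) = -52 → (-20,-52,-8)

-20,-52,-8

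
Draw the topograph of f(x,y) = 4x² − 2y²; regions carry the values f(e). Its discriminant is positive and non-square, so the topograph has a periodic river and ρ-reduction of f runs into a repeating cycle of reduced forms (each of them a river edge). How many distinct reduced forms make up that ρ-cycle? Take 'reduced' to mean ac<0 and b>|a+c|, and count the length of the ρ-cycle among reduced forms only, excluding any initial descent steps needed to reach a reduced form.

D = 32, ⌊√D⌋ = 5
descent: ρ → (-2,4,2)  [lands on river]
river: ρ → (2,4,-2)
ρ-cycle length = 2 (tail of 1 descent step not counted)

2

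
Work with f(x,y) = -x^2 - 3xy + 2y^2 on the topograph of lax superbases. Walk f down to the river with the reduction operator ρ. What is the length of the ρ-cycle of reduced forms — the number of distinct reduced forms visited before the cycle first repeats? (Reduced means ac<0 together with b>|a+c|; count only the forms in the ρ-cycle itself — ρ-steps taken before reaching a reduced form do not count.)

D = 17, ⌊√D⌋ = 4
descent: ρ → (2,3,-1)  [lands on river]
river: ρ → (-1,3,2)
river: ρ → (2,1,-2)
river: ρ → (-2,3,1)
river: ρ → (1,3,-2)
river: ρ → (-2,1,2)
ρ-cycle length = 6 (tail of 1 descent step not counted)

6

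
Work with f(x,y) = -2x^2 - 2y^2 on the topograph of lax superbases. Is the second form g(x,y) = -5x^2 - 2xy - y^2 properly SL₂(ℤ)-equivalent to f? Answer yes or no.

D₁ = -16, D₂ = -16
f is negative-definite; reduce −f:
−f: reduced (well bottom): (2,0,2) with a≤c, −a<b≤a
flip sign back: reduced form of f is (-2,0,-2)
g is negative-definite; reduce −g:
−g: flip: (5,2,1)→(1,-2,5)
−g: translate: b→0 (≡-2 mod 2), so (1,-2,5)→(1,0,4)
−g: reduced (well bottom): (1,0,4) with a≤c, −a<b≤a
flip sign back: reduced form of g is (-1,0,-4)
reduced forms (-2, 0, -2) vs (-1, 0, -4) ⇒ inequivalent

no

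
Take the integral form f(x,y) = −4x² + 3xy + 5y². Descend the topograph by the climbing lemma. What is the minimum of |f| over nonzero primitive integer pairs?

river: ρ → (5,7,-2)
river: ρ → (-2,9,1)
river: ρ → (1,9,-2)
river: ρ → (-2,7,5)
river: ρ → (5,3,-4)
river: ρ → (-4,5,4)
river: ρ → (4,3,-5)
river: ρ → (-5,7,2)
river: ρ → (2,9,-1)
river: ρ → (-1,9,2)
river: ρ → (2,7,-5)
river: ρ → (-5,3,4)
river: ρ → (4,5,-4)
river: ρ → (-4,3,5)
closes: descent 0, river 14
min |a| on river = 1

1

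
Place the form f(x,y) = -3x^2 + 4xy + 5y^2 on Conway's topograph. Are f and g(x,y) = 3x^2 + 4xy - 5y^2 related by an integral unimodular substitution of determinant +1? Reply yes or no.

D₁ = 76, D₂ = 76
river cycle of f (length 6): (5, 6, -2), (-2, 6, 5), (5, 4, -3), (-3, 8, 1), (1, 8, -3), (-3, 4, 5)
river cycle of g (length 6): (-5, 6, 2), (2, 6, -5), (-5, 4, 3), (3, 8, -1), (-1, 8, 3), (3, 4, -5)
cycles differ ⇒ inequivalent

no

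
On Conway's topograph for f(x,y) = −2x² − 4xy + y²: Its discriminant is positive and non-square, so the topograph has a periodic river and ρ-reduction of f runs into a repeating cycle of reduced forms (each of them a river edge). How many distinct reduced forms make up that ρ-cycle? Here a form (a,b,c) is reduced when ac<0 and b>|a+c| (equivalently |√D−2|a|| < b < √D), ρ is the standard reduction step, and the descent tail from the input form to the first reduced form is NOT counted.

D = 24, ⌊√D⌋ = 4
descent: ρ → (1,4,-2)  [lands on river]
river: ρ → (-2,4,1)
ρ-cycle length = 2 (tail of 1 descent step not counted)

2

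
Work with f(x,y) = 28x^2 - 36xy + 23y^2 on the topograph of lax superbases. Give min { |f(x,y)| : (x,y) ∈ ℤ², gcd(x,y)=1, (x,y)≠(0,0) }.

translate: b→20 (≡-36 mod 56), so (28,-36,23)→(28,20,15)
flip: (28,20,15)→(15,-20,28)
translate: b→10 (≡-20 mod 30), so (15,-20,28)→(15,10,23)
reduced (well bottom): (15,10,23) with a≤c, −a<b≤a
well minimum = a = 15

15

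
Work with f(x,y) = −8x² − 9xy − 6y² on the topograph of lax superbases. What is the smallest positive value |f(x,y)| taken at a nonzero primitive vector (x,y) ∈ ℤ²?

translate: b→-7 (≡9 mod 16), so (8,9,6)→(8,-7,5)
flip: (8,-7,5)→(5,7,8)
translate: b→-3 (≡7 mod 10), so (5,7,8)→(5,-3,6)
reduced (well bottom): (5,-3,6) with a≤c, −a<b≤a
well minimum |f| = |-5| = 5 (negative-definite)

5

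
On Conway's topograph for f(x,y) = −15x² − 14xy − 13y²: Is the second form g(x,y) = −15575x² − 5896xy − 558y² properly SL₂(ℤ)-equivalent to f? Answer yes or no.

D₁ = -584, D₂ = -584
f is negative-definite; reduce −f:
−f: flip: (15,14,13)→(13,-14,15)
−f: translate: b→12 (≡-14 mod 26), so (13,-14,15)→(13,12,14)
−f: reduced (well bottom): (13,12,14) with a≤c, −a<b≤a
flip sign back: reduced form of f is (-13,-12,-14)
g is negative-definite; reduce −g:
−g: flip: (15575,5896,558)→(558,-5896,15575)
−g: translate: b→-316 (≡-5896 mod 1116), so (558,-5896,15575)→(558,-316,45)
−g: flip: (558,-316,45)→(45,316,558)
−g: translate: b→-44 (≡316 mod 90), so (45,316,558)→(45,-44,14)
−g: flip: (45,-44,14)→(14,44,45)
−g: translate: b→-12 (≡44 mod 28), so (14,44,45)→(14,-12,13)
−g: flip: (14,-12,13)→(13,12,14)
−g: reduced (well bottom): (13,12,14) with a≤c, −a<b≤a
flip sign back: reduced form of g is (-13,-12,-14)
reduced forms (-13, -12, -14) vs (-13, -12, -14) ⇒ equivalent

yes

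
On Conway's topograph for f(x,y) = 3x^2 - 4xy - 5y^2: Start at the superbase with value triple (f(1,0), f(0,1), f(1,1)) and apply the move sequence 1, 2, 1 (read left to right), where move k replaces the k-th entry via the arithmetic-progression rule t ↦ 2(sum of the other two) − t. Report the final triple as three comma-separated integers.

start (3,-5,-6) = (f(1,0),f(0,1),f(1,1))
replace slot 1: 2·((-5)+(-6)) − 3 = -25 → (-25,-5,-6)
replace slot 2: 2·((-25)+(-6)) − (-5) = -57 → (-25,-57,-6)
replace slot 1: 2·((-57)+(-6)) − (-25) = -101 → (-101,-57,-6)

-101,-57,-6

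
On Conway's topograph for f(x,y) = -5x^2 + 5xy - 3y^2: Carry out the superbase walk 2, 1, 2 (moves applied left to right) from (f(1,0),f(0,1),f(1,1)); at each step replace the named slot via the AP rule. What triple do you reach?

start (-5,-3,-3) = (f(1,0),f(0,1),f(1,1))
replace slot 2: 2·((-5)+(-3)) − (-3) = -13 → (-5,-13,-3)
replace slot 1: 2·((-13)+(-3)) − (-5) = -27 → (-27,-13,-3)
replace slot 2: 2·((-27)+(-3)) − (-13) = -47 → (-27,-47,-3)

-27,-47,-3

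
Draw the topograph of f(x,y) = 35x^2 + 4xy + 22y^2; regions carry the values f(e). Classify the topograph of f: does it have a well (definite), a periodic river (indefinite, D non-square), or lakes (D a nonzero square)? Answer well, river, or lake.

D = b²−4ac = 4² − 4·35·22 = -3064
D < 0 ⇒ definite ⇒ every region one sign ⇒ single well

well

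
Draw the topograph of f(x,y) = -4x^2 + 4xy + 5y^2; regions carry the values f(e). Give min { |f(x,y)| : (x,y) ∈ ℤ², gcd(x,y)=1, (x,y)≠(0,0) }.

river: ρ → (5,6,-3)
river: ρ → (-3,6,5)
river: ρ → (5,4,-4)
river: ρ → (-4,4,5)
closes: descent 0, river 4
min |a| on river = 3

3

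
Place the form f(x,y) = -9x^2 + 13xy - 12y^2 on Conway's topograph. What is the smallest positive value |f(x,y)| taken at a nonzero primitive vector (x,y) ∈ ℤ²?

translate: b→5 (≡-13 mod 18), so (9,-13,12)→(9,5,8)
flip: (9,5,8)→(8,-5,9)
reduced (well bottom): (8,-5,9) with a≤c, −a<b≤a
well minimum |f| = |-8| = 8 (negative-definite)

8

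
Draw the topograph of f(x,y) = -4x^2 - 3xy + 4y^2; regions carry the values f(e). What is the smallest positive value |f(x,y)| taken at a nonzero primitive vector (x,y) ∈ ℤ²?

descent: ρ → (4,3,-4)  [lands on river]
river: ρ → (-4,5,3)
river: ρ → (3,7,-2)
river: ρ → (-2,5,6)
river: ρ → (6,7,-1)
river: ρ → (-1,7,6)
river: ρ → (6,5,-2)
river: ρ → (-2,7,3)
river: ρ → (3,5,-4)
river: ρ → (-4,3,4)
river: ρ → (4,5,-3)
river: ρ → (-3,7,2)
river: ρ → (2,5,-6)
river: ρ → (-6,7,1)
river: ρ → (1,7,-6)
river: ρ → (-6,5,2)
river: ρ → (2,7,-3)
river: ρ → (-3,5,4)
closes: descent 1, river 18
min |a| on river = 1

1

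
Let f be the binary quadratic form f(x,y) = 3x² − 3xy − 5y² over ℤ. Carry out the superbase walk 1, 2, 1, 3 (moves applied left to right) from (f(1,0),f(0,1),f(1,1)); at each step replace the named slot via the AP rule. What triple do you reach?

start (3,-5,-5) = (f(1,0),f(0,1),f(1,1))
replace slot 1: 2·((-5)+(-5)) − 3 = -23 → (-23,-5,-5)
replace slot 2: 2·((-23)+(-5)) − (-5) = -51 → (-23,-51,-5)
replace slot 1: 2·((-51)+(-5)) − (-23) = -89 → (-89,-51,-5)
replace slot 3: 2·((-89)+(-51)) − (-5) = -275 → (-89,-51,-275)

-89,-51,-275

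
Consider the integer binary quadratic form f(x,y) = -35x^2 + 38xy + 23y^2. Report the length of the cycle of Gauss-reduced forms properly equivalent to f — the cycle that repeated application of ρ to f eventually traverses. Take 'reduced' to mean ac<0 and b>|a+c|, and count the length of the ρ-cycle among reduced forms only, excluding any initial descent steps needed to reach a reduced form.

D = 4664, ⌊√D⌋ = 68
river: ρ → (23,54,-19)
river: ρ → (-19,60,14)
river: ρ → (14,52,-35)
river: ρ → (-35,18,31)
river: ρ → (31,44,-22)
river: ρ → (-22,44,31)
river: ρ → (31,18,-35)
river: ρ → (-35,52,14)
river: ρ → (14,60,-19)
river: ρ → (-19,54,23)
river: ρ → (23,38,-35)
river: ρ → (-35,32,26)
river: ρ → (26,20,-41)
river: ρ → (-41,62,5)
river: ρ → (5,68,-2)
river: ρ → (-2,68,5)
river: ρ → (5,62,-41)
river: ρ → (-41,20,26)
river: ρ → (26,32,-35)
river: ρ → (-35,38,23)
ρ-cycle length = 20 (tail of 0 descent steps not counted)

20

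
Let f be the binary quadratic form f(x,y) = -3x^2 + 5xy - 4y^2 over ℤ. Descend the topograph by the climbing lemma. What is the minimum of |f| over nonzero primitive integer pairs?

translate: b→1 (≡-5 mod 6), so (3,-5,4)→(3,1,2)
flip: (3,1,2)→(2,-1,3)
reduced (well bottom): (2,-1,3) with a≤c, −a<b≤a
well minimum |f| = |-2| = 2 (negative-definite)

2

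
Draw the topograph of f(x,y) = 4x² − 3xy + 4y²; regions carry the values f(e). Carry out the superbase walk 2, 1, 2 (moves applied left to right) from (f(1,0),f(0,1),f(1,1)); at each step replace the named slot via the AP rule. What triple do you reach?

start (4,4,5) = (f(1,0),f(0,1),f(1,1))
replace slot 2: 2·(4+5) − 4 = 14 → (4,14,5)
replace slot 1: 2·(14+5) − 4 = 34 → (34,14,5)
replace slot 2: 2·(34+5) − 14 = 64 → (34,64,5)

34,64,5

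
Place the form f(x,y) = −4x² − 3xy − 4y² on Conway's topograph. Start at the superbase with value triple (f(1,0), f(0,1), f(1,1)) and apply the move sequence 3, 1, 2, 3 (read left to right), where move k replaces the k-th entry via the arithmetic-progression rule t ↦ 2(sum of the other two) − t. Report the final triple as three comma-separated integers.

start (-4,-4,-11) = (f(1,0),f(0,1),f(1,1))
replace slot 3: 2·((-4)+(-4)) − (-11) = -5 → (-4,-4,-5)
replace slot 1: 2·((-4)+(-5)) − (-4) = -14 → (-14,-4,-5)
replace slot 2: 2·((-14)+(-5)) − (-4) = -34 → (-14,-34,-5)
replace slot 3: 2·((-14)+(-34)) − (-5) = -91 → (-14,-34,-91)

-14,-34,-91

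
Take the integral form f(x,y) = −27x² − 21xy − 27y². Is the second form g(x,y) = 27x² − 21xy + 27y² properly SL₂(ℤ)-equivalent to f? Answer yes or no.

D₁ = -2475, D₂ = -2475
f is negative-definite; reduce −f:
−f: reduced (well bottom): (27,21,27) with a≤c, −a<b≤a
flip sign back: reduced form of f is (-27,-21,-27)
g: flip: (27,-21,27)→(27,21,27)
g: reduced (well bottom): (27,21,27) with a≤c, −a<b≤a
reduced forms (-27, -21, -27) vs (27, 21, 27) ⇒ inequivalent

no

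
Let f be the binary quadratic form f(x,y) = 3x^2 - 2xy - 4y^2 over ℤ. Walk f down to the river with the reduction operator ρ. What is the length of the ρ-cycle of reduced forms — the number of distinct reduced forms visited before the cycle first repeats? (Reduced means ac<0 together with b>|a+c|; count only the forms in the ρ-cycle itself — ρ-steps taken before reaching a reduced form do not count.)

D = 52, ⌊√D⌋ = 7
descent: ρ → (-4,2,3)  [lands on river]
river: ρ → (3,4,-3)
river: ρ → (-3,2,4)
river: ρ → (4,6,-1)
river: ρ → (-1,6,4)
river: ρ → (4,2,-3)
river: ρ → (-3,4,3)
river: ρ → (3,2,-4)
river: ρ → (-4,6,1)
river: ρ → (1,6,-4)
ρ-cycle length = 10 (tail of 1 descent step not counted)

10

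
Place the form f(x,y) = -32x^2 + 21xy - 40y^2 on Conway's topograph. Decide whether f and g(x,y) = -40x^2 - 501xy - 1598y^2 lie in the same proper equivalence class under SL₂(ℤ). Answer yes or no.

D₁ = -4679, D₂ = -4679
f is negative-definite; reduce −f:
−f: reduced (well bottom): (32,-21,40) with a≤c, −a<b≤a
flip sign back: reduced form of f is (-32,21,-40)
g is negative-definite; reduce −g:
−g: translate: b→21 (≡501 mod 80), so (40,501,1598)→(40,21,32)
−g: flip: (40,21,32)→(32,-21,40)
−g: reduced (well bottom): (32,-21,40) with a≤c, −a<b≤a
flip sign back: reduced form of g is (-32,21,-40)
reduced forms (-32, 21, -40) vs (-32, 21, -40) ⇒ equivalent

yes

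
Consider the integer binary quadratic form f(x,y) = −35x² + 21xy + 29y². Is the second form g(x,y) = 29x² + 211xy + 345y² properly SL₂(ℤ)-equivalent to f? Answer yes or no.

D₁ = 4501, D₂ = 4501
river cycle of f (length 40): (29, 37, -27), (-27, 17, 39), (39, 61, -5), (-5, 59, 51), (51, 43, -13), (-13, 61, 15), (15, 59, -17), (-17, 43, 39), (39, 35, -21), (-21, 49, 25), … (30 more)
river cycle of g (length 40): (29, 37, -27), (-27, 17, 39), (39, 61, -5), (-5, 59, 51), (51, 43, -13), (-13, 61, 15), (15, 59, -17), (-17, 43, 39), (39, 35, -21), (-21, 49, 25), … (30 more)
cycles coincide ⇒ equivalent

yes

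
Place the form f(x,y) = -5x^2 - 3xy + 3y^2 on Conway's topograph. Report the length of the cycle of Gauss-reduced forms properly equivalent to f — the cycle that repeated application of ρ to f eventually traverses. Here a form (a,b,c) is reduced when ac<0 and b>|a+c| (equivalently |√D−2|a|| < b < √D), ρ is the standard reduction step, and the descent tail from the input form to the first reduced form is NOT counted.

D = 69, ⌊√D⌋ = 8
descent: ρ → (3,3,-5)  [lands on river]
river: ρ → (-5,7,1)
river: ρ → (1,7,-5)
river: ρ → (-5,3,3)
ρ-cycle length = 4 (tail of 1 descent step not counted)

4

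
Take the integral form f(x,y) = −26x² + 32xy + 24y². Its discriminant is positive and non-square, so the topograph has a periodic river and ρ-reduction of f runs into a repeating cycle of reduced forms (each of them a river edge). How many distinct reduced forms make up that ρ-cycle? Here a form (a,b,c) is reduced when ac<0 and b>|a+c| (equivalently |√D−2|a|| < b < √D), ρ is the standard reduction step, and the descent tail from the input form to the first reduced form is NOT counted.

D = 3520, ⌊√D⌋ = 59
river: ρ → (24,16,-34)
river: ρ → (-34,52,6)
river: ρ → (6,56,-16)
river: ρ → (-16,40,30)
river: ρ → (30,20,-26)
river: ρ → (-26,32,24)
ρ-cycle length = 6 (tail of 0 descent steps not counted)

6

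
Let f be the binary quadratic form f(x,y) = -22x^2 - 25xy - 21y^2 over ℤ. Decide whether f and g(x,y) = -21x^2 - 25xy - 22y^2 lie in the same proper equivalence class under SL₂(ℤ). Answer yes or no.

D₁ = -1223, D₂ = -1223
f is negative-definite; reduce −f:
−f: translate: b→-19 (≡25 mod 44), so (22,25,21)→(22,-19,18)
−f: flip: (22,-19,18)→(18,19,22)
−f: translate: b→-17 (≡19 mod 36), so (18,19,22)→(18,-17,21)
−f: reduced (well bottom): (18,-17,21) with a≤c, −a<b≤a
flip sign back: reduced form of f is (-18,17,-21)
g is negative-definite; reduce −g:
−g: translate: b→-17 (≡25 mod 42), so (21,25,22)→(21,-17,18)
−g: flip: (21,-17,18)→(18,17,21)
−g: reduced (well bottom): (18,17,21) with a≤c, −a<b≤a
flip sign back: reduced form of g is (-18,-17,-21)
reduced forms (-18, 17, -21) vs (-18, -17, -21) ⇒ inequivalent

no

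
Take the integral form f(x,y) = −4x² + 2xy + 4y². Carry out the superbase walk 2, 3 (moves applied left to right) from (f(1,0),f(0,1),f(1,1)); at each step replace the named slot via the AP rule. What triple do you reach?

start (-4,4,2) = (f(1,0),f(0,1),f(1,1))
replace slot 2: 2·((-4)+2) − 4 = -8 → (-4,-8,2)
replace slot 3: 2·((-4)+(-8)) − 2 = -26 → (-4,-8,-26)

-4,-8,-26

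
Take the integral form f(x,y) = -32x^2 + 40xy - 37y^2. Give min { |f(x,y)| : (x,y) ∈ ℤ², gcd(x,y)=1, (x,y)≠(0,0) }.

translate: b→24 (≡-40 mod 64), so (32,-40,37)→(32,24,29)
flip: (32,24,29)→(29,-24,32)
reduced (well bottom): (29,-24,32) with a≤c, −a<b≤a
well minimum |f| = |-29| = 29 (negative-definite)

29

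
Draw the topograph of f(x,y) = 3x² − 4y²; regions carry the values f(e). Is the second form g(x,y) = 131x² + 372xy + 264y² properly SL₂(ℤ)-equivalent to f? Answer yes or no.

D₁ = 48, D₂ = 48
river cycle of f (length 2): (3, 6, -1), (-1, 6, 3)
river cycle of g (length 2): (3, 6, -1), (-1, 6, 3)
cycles coincide ⇒ equivalent

yes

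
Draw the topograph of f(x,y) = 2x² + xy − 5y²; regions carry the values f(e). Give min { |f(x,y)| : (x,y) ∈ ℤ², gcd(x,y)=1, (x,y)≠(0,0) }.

descent: ρ → (-5,-1,2)
descent: ρ → (2,5,-2)  [lands on river]
river: ρ → (-2,3,4)
river: ρ → (4,5,-1)
river: ρ → (-1,5,4)
river: ρ → (4,3,-2)
river: ρ → (-2,5,2)
river: ρ → (2,3,-4)
river: ρ → (-4,5,1)
river: ρ → (1,5,-4)
river: ρ → (-4,3,2)
closes: descent 2, river 10
min |a| on river = 1

1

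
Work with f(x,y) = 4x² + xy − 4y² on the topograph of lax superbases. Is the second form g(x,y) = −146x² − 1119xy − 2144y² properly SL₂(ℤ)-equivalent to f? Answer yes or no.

D₁ = 65, D₂ = 65
river cycle of f (length 6): (-4, 7, 1), (1, 7, -4), (-4, 1, 4), (4, 7, -1), (-1, 7, 4), (4, 1, -4)
river cycle of g (length 6): (-4, 7, 1), (1, 7, -4), (-4, 1, 4), (4, 7, -1), (-1, 7, 4), (4, 1, -4)
cycles coincide ⇒ equivalent

yes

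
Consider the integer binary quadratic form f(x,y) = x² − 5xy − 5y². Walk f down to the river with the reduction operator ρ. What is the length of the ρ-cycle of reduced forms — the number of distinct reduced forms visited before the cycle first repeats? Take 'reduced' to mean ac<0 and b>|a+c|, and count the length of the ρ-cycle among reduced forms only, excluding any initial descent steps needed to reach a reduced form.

D = 45, ⌊√D⌋ = 6
descent: ρ → (-5,5,1)  [lands on river]
river: ρ → (1,5,-5)
ρ-cycle length = 2 (tail of 1 descent step not counted)

2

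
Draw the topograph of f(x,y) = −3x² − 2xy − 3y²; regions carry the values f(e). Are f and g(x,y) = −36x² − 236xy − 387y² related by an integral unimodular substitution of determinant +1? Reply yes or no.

D₁ = -32, D₂ = -32
f is negative-definite; reduce −f:
−f: reduced (well bottom): (3,2,3) with a≤c, −a<b≤a
flip sign back: reduced form of f is (-3,-2,-3)
g is negative-definite; reduce −g:
−g: translate: b→20 (≡236 mod 72), so (36,236,387)→(36,20,3)
−g: flip: (36,20,3)→(3,-20,36)
−g: translate: b→-2 (≡-20 mod 6), so (3,-20,36)→(3,-2,3)
−g: flip: (3,-2,3)→(3,2,3)
−g: reduced (well bottom): (3,2,3) with a≤c, −a<b≤a
flip sign back: reduced form of g is (-3,-2,-3)
reduced forms (-3, -2, -3) vs (-3, -2, -3) ⇒ equivalent

yes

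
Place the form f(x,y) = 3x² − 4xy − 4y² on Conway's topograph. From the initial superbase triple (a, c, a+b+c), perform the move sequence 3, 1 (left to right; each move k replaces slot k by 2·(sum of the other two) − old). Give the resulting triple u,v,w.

start (3,-4,-5) = (f(1,0),f(0,1),f(1,1))
replace slot 3: 2·(3+(-4)) − (-5) = 3 → (3,-4,3)
replace slot 1: 2·((-4)+3) − 3 = -5 → (-5,-4,3)

-5,-4,3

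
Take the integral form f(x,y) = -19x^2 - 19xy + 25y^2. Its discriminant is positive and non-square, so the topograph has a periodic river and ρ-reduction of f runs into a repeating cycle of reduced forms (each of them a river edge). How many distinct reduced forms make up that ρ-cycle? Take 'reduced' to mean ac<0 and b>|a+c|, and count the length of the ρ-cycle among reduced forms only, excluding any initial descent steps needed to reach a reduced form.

D = 2261, ⌊√D⌋ = 47
descent: ρ → (25,19,-19)  [lands on river]
river: ρ → (-19,19,25)
river: ρ → (25,31,-13)
river: ρ → (-13,47,1)
river: ρ → (1,47,-13)
river: ρ → (-13,31,25)
ρ-cycle length = 6 (tail of 1 descent step not counted)

6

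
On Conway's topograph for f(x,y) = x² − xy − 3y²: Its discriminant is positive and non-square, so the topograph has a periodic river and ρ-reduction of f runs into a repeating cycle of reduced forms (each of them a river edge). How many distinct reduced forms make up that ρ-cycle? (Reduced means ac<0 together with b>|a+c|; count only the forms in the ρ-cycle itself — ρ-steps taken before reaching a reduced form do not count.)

D = 13, ⌊√D⌋ = 3
descent: ρ → (-3,1,1)
descent: ρ → (1,3,-1)  [lands on river]
river: ρ → (-1,3,1)
ρ-cycle length = 2 (tail of 2 descent steps not counted)

2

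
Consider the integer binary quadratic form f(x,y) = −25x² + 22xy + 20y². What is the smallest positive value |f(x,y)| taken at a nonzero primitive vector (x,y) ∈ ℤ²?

river: ρ → (20,18,-27)
river: ρ → (-27,36,11)
river: ρ → (11,30,-36)
river: ρ → (-36,42,5)
river: ρ → (5,48,-9)
river: ρ → (-9,42,20)
river: ρ → (20,38,-13)
river: ρ → (-13,40,17)
river: ρ → (17,28,-25)
river: ρ → (-25,22,20)
closes: descent 0, river 10
min |a| on river = 5

5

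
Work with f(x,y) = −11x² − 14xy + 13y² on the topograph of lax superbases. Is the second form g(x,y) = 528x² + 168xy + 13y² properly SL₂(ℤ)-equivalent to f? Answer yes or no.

D₁ = 768, D₂ = 768
river cycle of f (length 8): (13, 14, -11), (-11, 8, 16), (16, 24, -3), (-3, 24, 16), (16, 8, -11), (-11, 14, 13), (13, 12, -12), (-12, 12, 13)
river cycle of g (length 8): (13, 14, -11), (-11, 8, 16), (16, 24, -3), (-3, 24, 16), (16, 8, -11), (-11, 14, 13), (13, 12, -12), (-12, 12, 13)
cycles coincide ⇒ equivalent

yes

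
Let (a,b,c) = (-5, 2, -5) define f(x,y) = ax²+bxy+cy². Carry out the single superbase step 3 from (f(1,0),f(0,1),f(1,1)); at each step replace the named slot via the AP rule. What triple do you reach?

start (-5,-5,-8) = (f(1,0),f(0,1),f(1,1))
replace slot 3: 2·((-5)+(-5)) − (-8) = -12 → (-5,-5,-12)

-5,-5,-12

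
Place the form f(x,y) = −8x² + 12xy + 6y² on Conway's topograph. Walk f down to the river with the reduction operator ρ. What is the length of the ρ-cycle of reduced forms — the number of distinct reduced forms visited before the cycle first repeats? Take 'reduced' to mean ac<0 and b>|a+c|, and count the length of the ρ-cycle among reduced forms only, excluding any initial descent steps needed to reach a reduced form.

D = 336, ⌊√D⌋ = 18
river: ρ → (6,12,-8)
river: ρ → (-8,4,10)
river: ρ → (10,16,-2)
river: ρ → (-2,16,10)
river: ρ → (10,4,-8)
river: ρ → (-8,12,6)
ρ-cycle length = 6 (tail of 0 descent steps not counted)

6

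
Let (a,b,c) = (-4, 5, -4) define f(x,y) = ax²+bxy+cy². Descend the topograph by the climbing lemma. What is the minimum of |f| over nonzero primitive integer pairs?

translate: b→3 (≡-5 mod 8), so (4,-5,4)→(4,3,3)
flip: (4,3,3)→(3,-3,4)
translate: b→3 (≡-3 mod 6), so (3,-3,4)→(3,3,4)
reduced (well bottom): (3,3,4) with a≤c, −a<b≤a
well minimum |f| = |-3| = 3 (negative-definite)

3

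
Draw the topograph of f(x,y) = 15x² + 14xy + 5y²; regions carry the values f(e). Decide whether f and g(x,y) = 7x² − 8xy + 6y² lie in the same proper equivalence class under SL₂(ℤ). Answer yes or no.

D₁ = -104, D₂ = -104
f: flip: (15,14,5)→(5,-14,15)
f: translate: b→-4 (≡-14 mod 10), so (5,-14,15)→(5,-4,6)
f: reduced (well bottom): (5,-4,6) with a≤c, −a<b≤a
g: translate: b→6 (≡-8 mod 14), so (7,-8,6)→(7,6,5)
g: flip: (7,6,5)→(5,-6,7)
g: translate: b→4 (≡-6 mod 10), so (5,-6,7)→(5,4,6)
g: reduced (well bottom): (5,4,6) with a≤c, −a<b≤a
reduced forms (5, -4, 6) vs (5, 4, 6) ⇒ inequivalent

no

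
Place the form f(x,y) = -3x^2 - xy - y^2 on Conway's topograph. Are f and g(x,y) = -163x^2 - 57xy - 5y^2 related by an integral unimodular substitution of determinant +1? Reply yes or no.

D₁ = -11, D₂ = -11
f is negative-definite; reduce −f:
−f: flip: (3,1,1)→(1,-1,3)
−f: translate: b→1 (≡-1 mod 2), so (1,-1,3)→(1,1,3)
−f: reduced (well bottom): (1,1,3) with a≤c, −a<b≤a
flip sign back: reduced form of f is (-1,-1,-3)
g is negative-definite; reduce −g:
−g: flip: (163,57,5)→(5,-57,163)
−g: translate: b→3 (≡-57 mod 10), so (5,-57,163)→(5,3,1)
−g: flip: (5,3,1)→(1,-3,5)
−g: translate: b→1 (≡-3 mod 2), so (1,-3,5)→(1,1,3)
−g: reduced (well bottom): (1,1,3) with a≤c, −a<b≤a
flip sign back: reduced form of g is (-1,-1,-3)
reduced forms (-1, -1, -3) vs (-1, -1, -3) ⇒ equivalent

yes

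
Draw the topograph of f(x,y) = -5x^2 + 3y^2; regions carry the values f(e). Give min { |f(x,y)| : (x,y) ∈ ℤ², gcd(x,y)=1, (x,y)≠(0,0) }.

descent: ρ → (3,6,-2)  [lands on river]
river: ρ → (-2,6,3)
closes: descent 1, river 2
min |a| on river = 2

2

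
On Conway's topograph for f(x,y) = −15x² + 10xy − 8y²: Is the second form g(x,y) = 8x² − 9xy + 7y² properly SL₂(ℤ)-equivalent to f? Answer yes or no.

D₁ = -380, D₂ = -143
discriminants differ ⇒ not SL₂(ℤ)-equivalent

no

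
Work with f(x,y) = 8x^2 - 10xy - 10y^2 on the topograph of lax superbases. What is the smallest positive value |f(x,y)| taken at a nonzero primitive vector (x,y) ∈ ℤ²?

descent: ρ → (-10,10,8)  [lands on river]
river: ρ → (8,6,-12)
river: ρ → (-12,18,2)
river: ρ → (2,18,-12)
river: ρ → (-12,6,8)
river: ρ → (8,10,-10)
closes: descent 1, river 6
min |a| on river = 2

2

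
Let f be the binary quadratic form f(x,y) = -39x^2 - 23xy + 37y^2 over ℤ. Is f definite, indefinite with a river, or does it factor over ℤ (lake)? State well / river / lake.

D = b²−4ac = (-23)² − 4·(-39)·37 = 6301
D > 0 non-square ⇒ indefinite ⇒ periodic river

river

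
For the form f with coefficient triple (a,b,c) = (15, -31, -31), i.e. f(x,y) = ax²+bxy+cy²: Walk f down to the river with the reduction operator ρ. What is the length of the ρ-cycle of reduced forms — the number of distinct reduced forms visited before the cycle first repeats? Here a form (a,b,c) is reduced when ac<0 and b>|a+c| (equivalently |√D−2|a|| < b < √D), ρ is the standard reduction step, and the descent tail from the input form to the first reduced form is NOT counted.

D = 2821, ⌊√D⌋ = 53
descent: ρ → (-31,31,15)  [lands on river]
river: ρ → (15,29,-33)
river: ρ → (-33,37,11)
river: ρ → (11,51,-5)
river: ρ → (-5,49,21)
river: ρ → (21,35,-19)
river: ρ → (-19,41,15)
river: ρ → (15,49,-7)
river: ρ → (-7,49,15)
river: ρ → (15,41,-19)
river: ρ → (-19,35,21)
river: ρ → (21,49,-5)
river: ρ → (-5,51,11)
river: ρ → (11,37,-33)
river: ρ → (-33,29,15)
river: ρ → (15,31,-31)
ρ-cycle length = 16 (tail of 1 descent step not counted)

16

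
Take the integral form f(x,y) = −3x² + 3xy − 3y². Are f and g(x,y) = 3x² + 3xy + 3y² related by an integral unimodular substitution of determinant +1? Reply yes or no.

D₁ = -27, D₂ = -27
f is negative-definite; reduce −f:
−f: translate: b→3 (≡-3 mod 6), so (3,-3,3)→(3,3,3)
−f: reduced (well bottom): (3,3,3) with a≤c, −a<b≤a
flip sign back: reduced form of f is (-3,-3,-3)
g: reduced (well bottom): (3,3,3) with a≤c, −a<b≤a
reduced forms (-3, -3, -3) vs (3, 3, 3) ⇒ inequivalent

no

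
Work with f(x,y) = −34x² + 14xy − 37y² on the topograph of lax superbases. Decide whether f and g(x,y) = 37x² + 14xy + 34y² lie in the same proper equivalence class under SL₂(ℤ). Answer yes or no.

D₁ = -4836, D₂ = -4836
f is negative-definite; reduce −f:
−f: reduced (well bottom): (34,-14,37) with a≤c, −a<b≤a
flip sign back: reduced form of f is (-34,14,-37)
g: flip: (37,14,34)→(34,-14,37)
g: reduced (well bottom): (34,-14,37) with a≤c, −a<b≤a
reduced forms (-34, 14, -37) vs (34, -14, 37) ⇒ inequivalent

no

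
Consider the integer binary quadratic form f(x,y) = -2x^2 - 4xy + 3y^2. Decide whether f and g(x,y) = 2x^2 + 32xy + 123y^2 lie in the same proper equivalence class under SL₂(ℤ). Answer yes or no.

D₁ = 40, D₂ = 40
river cycle of f (length 6): (3, 4, -2), (-2, 4, 3), (3, 2, -3), (-3, 4, 2), (2, 4, -3), (-3, 2, 3)
river cycle of g (length 6): (2, 4, -3), (-3, 2, 3), (3, 4, -2), (-2, 4, 3), (3, 2, -3), (-3, 4, 2)
cycles coincide ⇒ equivalent

yes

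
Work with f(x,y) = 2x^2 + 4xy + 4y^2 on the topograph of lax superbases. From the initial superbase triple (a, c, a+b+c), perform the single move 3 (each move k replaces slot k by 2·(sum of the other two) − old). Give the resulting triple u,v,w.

start (2,4,10) = (f(1,0),f(0,1),f(1,1))
replace slot 3: 2·(2+4) − 10 = 2 → (2,4,2)

2,4,2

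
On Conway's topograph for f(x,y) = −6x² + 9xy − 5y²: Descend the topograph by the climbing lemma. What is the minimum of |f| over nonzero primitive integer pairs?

translate: b→3 (≡-9 mod 12), so (6,-9,5)→(6,3,2)
flip: (6,3,2)→(2,-3,6)
translate: b→1 (≡-3 mod 4), so (2,-3,6)→(2,1,5)
reduced (well bottom): (2,1,5) with a≤c, −a<b≤a
well minimum |f| = |-2| = 2 (negative-definite)

2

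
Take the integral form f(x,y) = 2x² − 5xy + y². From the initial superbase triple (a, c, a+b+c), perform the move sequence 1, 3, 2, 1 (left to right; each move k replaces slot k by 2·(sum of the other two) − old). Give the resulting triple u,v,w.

start (2,1,-2) = (f(1,0),f(0,1),f(1,1))
replace slot 1: 2·(1+(-2)) − 2 = -4 → (-4,1,-2)
replace slot 3: 2·((-4)+1) − (-2) = -4 → (-4,1,-4)
replace slot 2: 2·((-4)+(-4)) − 1 = -17 → (-4,-17,-4)
replace slot 1: 2·((-17)+(-4)) − (-4) = -38 → (-38,-17,-4)

-38,-17,-4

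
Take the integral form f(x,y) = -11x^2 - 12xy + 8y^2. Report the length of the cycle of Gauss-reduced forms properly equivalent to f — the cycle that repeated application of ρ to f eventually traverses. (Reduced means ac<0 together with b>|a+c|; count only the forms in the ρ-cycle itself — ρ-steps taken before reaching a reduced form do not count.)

D = 496, ⌊√D⌋ = 22
descent: ρ → (8,12,-11)  [lands on river]
river: ρ → (-11,10,9)
river: ρ → (9,8,-12)
river: ρ → (-12,16,5)
river: ρ → (5,14,-15)
river: ρ → (-15,16,4)
river: ρ → (4,16,-15)
river: ρ → (-15,14,5)
river: ρ → (5,16,-12)
river: ρ → (-12,8,9)
river: ρ → (9,10,-11)
river: ρ → (-11,12,8)
river: ρ → (8,20,-3)
river: ρ → (-3,22,1)
river: ρ → (1,22,-3)
river: ρ → (-3,20,8)
ρ-cycle length = 16 (tail of 1 descent step not counted)

16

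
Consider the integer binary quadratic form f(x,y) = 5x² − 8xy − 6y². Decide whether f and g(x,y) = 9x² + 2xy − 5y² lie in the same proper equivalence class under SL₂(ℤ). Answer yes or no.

D₁ = 184, D₂ = 184
river cycle of f (length 12): (-6, 8, 5), (5, 12, -2), (-2, 12, 5), (5, 8, -6), (-6, 4, 7), (7, 10, -3), (-3, 8, 10), (10, 12, -1), (-1, 12, 10), (10, 8, -3), … (2 more)
river cycle of g (length 12): (-5, 8, 6), (6, 4, -7), (-7, 10, 3), (3, 8, -10), (-10, 12, 1), (1, 12, -10), (-10, 8, 3), (3, 10, -7), (-7, 4, 6), (6, 8, -5), … (2 more)
cycles differ ⇒ inequivalent

no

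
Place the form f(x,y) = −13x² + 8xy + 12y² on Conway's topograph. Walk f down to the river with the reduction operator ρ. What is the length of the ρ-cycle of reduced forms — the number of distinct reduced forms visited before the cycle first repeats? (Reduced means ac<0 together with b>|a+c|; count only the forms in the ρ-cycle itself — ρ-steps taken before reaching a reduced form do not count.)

D = 688, ⌊√D⌋ = 26
river: ρ → (12,16,-9)
river: ρ → (-9,20,8)
river: ρ → (8,12,-17)
river: ρ → (-17,22,3)
river: ρ → (3,26,-1)
river: ρ → (-1,26,3)
river: ρ → (3,22,-17)
river: ρ → (-17,12,8)
river: ρ → (8,20,-9)
river: ρ → (-9,16,12)
river: ρ → (12,8,-13)
river: ρ → (-13,18,7)
river: ρ → (7,24,-4)
river: ρ → (-4,24,7)
river: ρ → (7,18,-13)
river: ρ → (-13,8,12)
ρ-cycle length = 16 (tail of 0 descent steps not counted)

16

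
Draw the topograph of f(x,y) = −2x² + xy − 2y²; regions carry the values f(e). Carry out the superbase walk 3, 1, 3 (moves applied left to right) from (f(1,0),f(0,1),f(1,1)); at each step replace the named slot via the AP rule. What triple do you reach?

start (-2,-2,-3) = (f(1,0),f(0,1),f(1,1))
replace slot 3: 2·((-2)+(-2)) − (-3) = -5 → (-2,-2,-5)
replace slot 1: 2·((-2)+(-5)) − (-2) = -12 → (-12,-2,-5)
replace slot 3: 2·((-12)+(-2)) − (-5) = -23 → (-12,-2,-23)

-12,-2,-23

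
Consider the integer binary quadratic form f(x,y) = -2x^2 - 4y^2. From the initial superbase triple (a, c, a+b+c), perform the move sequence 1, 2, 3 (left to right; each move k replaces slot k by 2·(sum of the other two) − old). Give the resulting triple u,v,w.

start (-2,-4,-6) = (f(1,0),f(0,1),f(1,1))
replace slot 1: 2·((-4)+(-6)) − (-2) = -18 → (-18,-4,-6)
replace slot 2: 2·((-18)+(-6)) − (-4) = -44 → (-18,-44,-6)
replace slot 3: 2·((-18)+(-44)) − (-6) = -118 → (-18,-44,-118)

-18,-44,-118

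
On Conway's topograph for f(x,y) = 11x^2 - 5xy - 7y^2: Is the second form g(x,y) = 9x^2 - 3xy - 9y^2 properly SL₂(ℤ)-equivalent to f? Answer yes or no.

D₁ = 333, D₂ = 333
river cycle of f (length 6): (-7, 5, 11), (11, 17, -1), (-1, 17, 11), (11, 5, -7), (-7, 9, 9), (9, 9, -7)
river cycle of g (length 6): (-9, 3, 9), (9, 15, -3), (-3, 15, 9), (9, 3, -9), (-9, 15, 3), (3, 15, -9)
cycles differ ⇒ inequivalent

no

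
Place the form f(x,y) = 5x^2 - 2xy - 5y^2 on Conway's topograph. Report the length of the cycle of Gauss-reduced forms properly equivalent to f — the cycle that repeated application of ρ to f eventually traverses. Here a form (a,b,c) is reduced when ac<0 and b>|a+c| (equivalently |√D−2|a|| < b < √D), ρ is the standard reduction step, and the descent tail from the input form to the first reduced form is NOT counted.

D = 104, ⌊√D⌋ = 10
descent: ρ → (-5,2,5)  [lands on river]
river: ρ → (5,8,-2)
river: ρ → (-2,8,5)
river: ρ → (5,2,-5)
river: ρ → (-5,8,2)
river: ρ → (2,8,-5)
ρ-cycle length = 6 (tail of 1 descent step not counted)

6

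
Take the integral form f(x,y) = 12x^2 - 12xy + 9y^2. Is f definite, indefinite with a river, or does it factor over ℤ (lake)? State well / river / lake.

D = b²−4ac = (-12)² − 4·12·9 = -288
D < 0 ⇒ definite ⇒ every region one sign ⇒ single well

well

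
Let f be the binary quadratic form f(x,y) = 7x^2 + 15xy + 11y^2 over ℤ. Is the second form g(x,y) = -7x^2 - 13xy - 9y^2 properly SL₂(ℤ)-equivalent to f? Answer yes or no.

D₁ = -83, D₂ = -83
f: translate: b→1 (≡15 mod 14), so (7,15,11)→(7,1,3)
f: flip: (7,1,3)→(3,-1,7)
f: reduced (well bottom): (3,-1,7) with a≤c, −a<b≤a
g is negative-definite; reduce −g:
−g: translate: b→-1 (≡13 mod 14), so (7,13,9)→(7,-1,3)
−g: flip: (7,-1,3)→(3,1,7)
−g: reduced (well bottom): (3,1,7) with a≤c, −a<b≤a
flip sign back: reduced form of g is (-3,-1,-7)
reduced forms (3, -1, 7) vs (-3, -1, -7) ⇒ inequivalent

no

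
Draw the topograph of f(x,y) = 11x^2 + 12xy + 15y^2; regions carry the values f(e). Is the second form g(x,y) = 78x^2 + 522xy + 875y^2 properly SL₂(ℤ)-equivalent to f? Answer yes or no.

D₁ = -516, D₂ = -516
f: translate: b→-10 (≡12 mod 22), so (11,12,15)→(11,-10,14)
f: reduced (well bottom): (11,-10,14) with a≤c, −a<b≤a
g: translate: b→54 (≡522 mod 156), so (78,522,875)→(78,54,11)
g: flip: (78,54,11)→(11,-54,78)
g: translate: b→-10 (≡-54 mod 22), so (11,-54,78)→(11,-10,14)
g: reduced (well bottom): (11,-10,14) with a≤c, −a<b≤a
reduced forms (11, -10, 14) vs (11, -10, 14) ⇒ equivalent

yes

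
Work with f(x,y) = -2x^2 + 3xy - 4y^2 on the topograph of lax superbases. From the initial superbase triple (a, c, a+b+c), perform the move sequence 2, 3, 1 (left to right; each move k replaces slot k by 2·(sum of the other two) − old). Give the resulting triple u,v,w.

start (-2,-4,-3) = (f(1,0),f(0,1),f(1,1))
replace slot 2: 2·((-2)+(-3)) − (-4) = -6 → (-2,-6,-3)
replace slot 3: 2·((-2)+(-6)) − (-3) = -13 → (-2,-6,-13)
replace slot 1: 2·((-6)+(-13)) − (-2) = -36 → (-36,-6,-13)

-36,-6,-13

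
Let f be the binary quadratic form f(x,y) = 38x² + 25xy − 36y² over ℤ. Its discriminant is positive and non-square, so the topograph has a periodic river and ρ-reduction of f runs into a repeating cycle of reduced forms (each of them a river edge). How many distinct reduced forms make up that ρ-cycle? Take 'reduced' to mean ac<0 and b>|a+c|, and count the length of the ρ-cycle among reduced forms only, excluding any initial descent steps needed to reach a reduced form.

D = 6097, ⌊√D⌋ = 78
river: ρ → (-36,47,27)
river: ρ → (27,61,-22)
river: ρ → (-22,71,12)
river: ρ → (12,73,-16)
river: ρ → (-16,55,48)
river: ρ → (48,41,-23)
river: ρ → (-23,51,38)
river: ρ → (38,25,-36)
ρ-cycle length = 8 (tail of 0 descent steps not counted)

8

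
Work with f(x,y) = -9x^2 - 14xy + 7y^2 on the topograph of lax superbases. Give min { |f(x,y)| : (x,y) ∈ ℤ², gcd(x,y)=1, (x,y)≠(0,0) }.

descent: ρ → (7,14,-9)  [lands on river]
river: ρ → (-9,4,12)
river: ρ → (12,20,-1)
river: ρ → (-1,20,12)
river: ρ → (12,4,-9)
river: ρ → (-9,14,7)
closes: descent 1, river 6
min |a| on river = 1

1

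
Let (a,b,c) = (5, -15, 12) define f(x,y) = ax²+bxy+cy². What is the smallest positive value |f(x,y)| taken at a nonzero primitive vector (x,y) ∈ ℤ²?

translate: b→5 (≡-15 mod 10), so (5,-15,12)→(5,5,2)
flip: (5,5,2)→(2,-5,5)
translate: b→-1 (≡-5 mod 4), so (2,-5,5)→(2,-1,2)
flip: (2,-1,2)→(2,1,2)
reduced (well bottom): (2,1,2) with a≤c, −a<b≤a
well minimum = a = 2

2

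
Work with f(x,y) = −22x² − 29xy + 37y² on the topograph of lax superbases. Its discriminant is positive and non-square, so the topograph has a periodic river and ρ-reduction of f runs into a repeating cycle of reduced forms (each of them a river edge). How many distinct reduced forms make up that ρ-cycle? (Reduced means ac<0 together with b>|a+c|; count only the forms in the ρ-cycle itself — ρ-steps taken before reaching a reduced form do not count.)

D = 4097, ⌊√D⌋ = 64
descent: ρ → (37,29,-22)  [lands on river]
river: ρ → (-22,59,7)
river: ρ → (7,53,-46)
river: ρ → (-46,39,14)
river: ρ → (14,45,-37)
river: ρ → (-37,29,22)
river: ρ → (22,59,-7)
river: ρ → (-7,53,46)
river: ρ → (46,39,-14)
river: ρ → (-14,45,37)
ρ-cycle length = 10 (tail of 1 descent step not counted)

10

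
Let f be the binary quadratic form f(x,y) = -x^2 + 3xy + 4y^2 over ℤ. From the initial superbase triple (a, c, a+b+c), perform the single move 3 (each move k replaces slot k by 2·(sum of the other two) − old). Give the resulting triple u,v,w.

start (-1,4,6) = (f(1,0),f(0,1),f(1,1))
replace slot 3: 2·((-1)+4) − 6 = 0 → (-1,4,0)

-1,4,0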